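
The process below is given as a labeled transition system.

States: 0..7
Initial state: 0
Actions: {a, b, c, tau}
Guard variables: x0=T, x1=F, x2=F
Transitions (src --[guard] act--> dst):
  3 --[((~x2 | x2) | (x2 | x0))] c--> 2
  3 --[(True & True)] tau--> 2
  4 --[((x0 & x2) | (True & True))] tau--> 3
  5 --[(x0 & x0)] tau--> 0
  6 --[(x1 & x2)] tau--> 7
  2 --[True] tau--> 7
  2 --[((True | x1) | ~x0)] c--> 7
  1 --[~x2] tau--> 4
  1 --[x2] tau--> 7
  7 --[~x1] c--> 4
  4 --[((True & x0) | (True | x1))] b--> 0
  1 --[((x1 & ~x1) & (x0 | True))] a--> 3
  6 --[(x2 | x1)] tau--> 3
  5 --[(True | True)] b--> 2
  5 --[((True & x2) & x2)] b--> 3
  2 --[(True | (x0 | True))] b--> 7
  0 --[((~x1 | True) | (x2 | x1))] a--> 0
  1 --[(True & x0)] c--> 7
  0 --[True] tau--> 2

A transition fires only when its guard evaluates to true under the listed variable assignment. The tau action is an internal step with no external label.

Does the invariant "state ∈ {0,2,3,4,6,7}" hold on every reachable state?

Safe = {0,2,3,4,6,7}
Reachable = {0,2,3,4,7}
  0: ok
  2: ok
  3: ok
  4: ok
  7: ok

Answer: INVARIANT HOLDS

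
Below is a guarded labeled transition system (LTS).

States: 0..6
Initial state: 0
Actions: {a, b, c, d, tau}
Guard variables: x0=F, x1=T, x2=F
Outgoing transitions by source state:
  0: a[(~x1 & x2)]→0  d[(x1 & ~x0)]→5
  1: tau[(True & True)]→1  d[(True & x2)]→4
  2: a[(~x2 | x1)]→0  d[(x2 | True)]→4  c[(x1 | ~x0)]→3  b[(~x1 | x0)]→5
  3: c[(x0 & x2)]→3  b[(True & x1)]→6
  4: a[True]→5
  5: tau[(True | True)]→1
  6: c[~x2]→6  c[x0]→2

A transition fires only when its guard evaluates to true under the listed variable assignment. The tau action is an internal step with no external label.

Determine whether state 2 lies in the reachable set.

Answer: UNREACHABLE

Analysis:
9 transition(s) survive guard evaluation.
Layer 0: {0}
Layer 1: {5}  total {0,5}
Layer 2: {1}  total {0,1,5}
Reachable = {0,1,5}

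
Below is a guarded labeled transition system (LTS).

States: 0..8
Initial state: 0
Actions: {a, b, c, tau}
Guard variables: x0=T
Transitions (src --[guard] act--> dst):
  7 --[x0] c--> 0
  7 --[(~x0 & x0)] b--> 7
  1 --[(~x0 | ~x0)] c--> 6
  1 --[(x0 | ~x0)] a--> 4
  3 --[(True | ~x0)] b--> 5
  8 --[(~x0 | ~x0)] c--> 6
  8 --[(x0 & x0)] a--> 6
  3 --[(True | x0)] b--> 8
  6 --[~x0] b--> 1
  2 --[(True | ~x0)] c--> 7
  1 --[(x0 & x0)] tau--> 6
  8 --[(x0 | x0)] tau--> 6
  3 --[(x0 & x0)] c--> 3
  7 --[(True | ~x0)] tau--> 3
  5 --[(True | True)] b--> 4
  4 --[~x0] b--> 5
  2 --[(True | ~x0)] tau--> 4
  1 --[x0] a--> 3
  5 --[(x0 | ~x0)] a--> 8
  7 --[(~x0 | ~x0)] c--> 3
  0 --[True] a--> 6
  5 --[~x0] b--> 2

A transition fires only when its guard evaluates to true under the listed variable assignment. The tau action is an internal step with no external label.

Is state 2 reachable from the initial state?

Answer: UNREACHABLE

Analysis:
Guard filter leaves 15 enabled edge(s).
L0 = {0}
L1 = {6}  now seen {0,6}
Reachable = {0,6}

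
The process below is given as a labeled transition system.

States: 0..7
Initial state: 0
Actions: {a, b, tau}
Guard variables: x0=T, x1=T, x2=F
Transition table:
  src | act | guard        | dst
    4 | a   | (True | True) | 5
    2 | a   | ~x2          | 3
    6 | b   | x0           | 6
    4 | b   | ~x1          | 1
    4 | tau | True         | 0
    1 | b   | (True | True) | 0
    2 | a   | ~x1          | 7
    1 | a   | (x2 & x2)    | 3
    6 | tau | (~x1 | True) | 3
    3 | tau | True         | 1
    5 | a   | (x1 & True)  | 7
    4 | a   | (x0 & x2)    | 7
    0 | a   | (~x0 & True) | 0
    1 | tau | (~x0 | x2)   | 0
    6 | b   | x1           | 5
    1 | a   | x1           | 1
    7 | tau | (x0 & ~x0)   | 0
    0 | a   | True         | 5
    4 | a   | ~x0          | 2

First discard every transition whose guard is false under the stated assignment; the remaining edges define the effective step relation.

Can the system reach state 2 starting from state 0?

Guard filter leaves 11 enabled edge(s).
depth 0: {0}
depth 1: {5}  cumulative {0,5}
depth 2: {7}  cumulative {0,5,7}
Reachable = {0,5,7}

Answer: UNREACHABLE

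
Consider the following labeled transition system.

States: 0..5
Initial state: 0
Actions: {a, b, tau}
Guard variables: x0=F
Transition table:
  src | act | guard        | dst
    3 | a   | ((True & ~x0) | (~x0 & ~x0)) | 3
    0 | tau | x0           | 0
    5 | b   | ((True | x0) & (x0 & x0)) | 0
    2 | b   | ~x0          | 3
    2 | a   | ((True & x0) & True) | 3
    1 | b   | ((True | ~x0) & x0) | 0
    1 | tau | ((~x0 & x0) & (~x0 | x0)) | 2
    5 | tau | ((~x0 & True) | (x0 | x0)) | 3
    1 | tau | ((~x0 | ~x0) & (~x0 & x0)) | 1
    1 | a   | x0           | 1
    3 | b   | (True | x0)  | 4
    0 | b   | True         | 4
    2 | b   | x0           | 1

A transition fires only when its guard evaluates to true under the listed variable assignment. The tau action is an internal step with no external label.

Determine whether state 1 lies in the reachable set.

5 transition(s) survive guard evaluation.
depth 0: {0}
depth 1: {4}  cumulative {0,4}
Reach set: {0,4}

Answer: UNREACHABLE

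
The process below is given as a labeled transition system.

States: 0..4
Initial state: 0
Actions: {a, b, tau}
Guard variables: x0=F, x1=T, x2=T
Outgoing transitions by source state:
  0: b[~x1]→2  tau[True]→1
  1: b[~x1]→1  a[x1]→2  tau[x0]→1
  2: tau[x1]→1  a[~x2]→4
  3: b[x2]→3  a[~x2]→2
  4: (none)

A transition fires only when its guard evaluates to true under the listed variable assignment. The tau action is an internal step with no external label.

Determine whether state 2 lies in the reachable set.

4 transition(s) survive guard evaluation.
L0 = {0}
L1 = {1}  now seen {0,1}
L2 = {2}  now seen {0,1,2}
R = {0,1,2}
witness 2: tau·a

Answer: REACHABLE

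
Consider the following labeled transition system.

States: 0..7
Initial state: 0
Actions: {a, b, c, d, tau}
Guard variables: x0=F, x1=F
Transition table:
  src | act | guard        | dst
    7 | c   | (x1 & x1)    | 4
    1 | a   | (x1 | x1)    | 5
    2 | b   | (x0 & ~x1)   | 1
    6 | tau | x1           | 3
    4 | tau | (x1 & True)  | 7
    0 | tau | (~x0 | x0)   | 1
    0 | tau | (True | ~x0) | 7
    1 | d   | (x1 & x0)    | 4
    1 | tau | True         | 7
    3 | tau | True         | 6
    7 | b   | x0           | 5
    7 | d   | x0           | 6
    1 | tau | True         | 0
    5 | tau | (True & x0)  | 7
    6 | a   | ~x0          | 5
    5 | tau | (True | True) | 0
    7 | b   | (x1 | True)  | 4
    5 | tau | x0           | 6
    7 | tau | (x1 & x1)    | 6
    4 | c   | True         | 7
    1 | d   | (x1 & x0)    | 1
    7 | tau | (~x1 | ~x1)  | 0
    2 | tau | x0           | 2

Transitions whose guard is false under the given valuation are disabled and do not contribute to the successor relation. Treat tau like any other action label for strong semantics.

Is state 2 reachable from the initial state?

Answer: UNREACHABLE

Trace:
After dropping false guards: 10 live edges.
L0 = {0}
L1 = {1,7}  total {0,1,7}
L2 = {4}  total {0,1,4,7}
R = {0,1,4,7}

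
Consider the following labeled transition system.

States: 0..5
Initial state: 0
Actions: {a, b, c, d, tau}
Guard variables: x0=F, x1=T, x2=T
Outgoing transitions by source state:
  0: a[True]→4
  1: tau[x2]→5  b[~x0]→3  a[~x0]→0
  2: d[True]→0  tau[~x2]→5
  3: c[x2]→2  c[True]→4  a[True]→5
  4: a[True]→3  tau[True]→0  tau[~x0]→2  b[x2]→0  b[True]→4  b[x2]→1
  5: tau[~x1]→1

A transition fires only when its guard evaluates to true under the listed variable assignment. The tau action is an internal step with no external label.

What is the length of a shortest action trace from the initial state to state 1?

Answer: 2

Working:
Breadth-first toward 1:
  L0 = {0}
  L1 = {4}
  L2 = {1,2,3}
1 enters at depth 2; path a·b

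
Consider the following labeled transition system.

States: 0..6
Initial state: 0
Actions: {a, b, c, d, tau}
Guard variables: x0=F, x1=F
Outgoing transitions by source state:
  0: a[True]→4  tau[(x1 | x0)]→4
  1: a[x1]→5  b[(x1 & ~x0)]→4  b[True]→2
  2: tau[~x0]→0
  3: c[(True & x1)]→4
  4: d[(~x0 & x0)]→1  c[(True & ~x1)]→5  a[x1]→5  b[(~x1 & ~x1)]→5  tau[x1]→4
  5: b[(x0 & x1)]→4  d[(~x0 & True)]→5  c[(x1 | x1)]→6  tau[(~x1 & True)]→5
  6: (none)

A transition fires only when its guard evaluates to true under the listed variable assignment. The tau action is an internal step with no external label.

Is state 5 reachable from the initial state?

Answer: REACHABLE

Trace:
7 transition(s) survive guard evaluation.
L0 = {0}
L1 = {4}  total {0,4}
L2 = {5}  total {0,4,5}
R = {0,4,5}
witness 5: a·c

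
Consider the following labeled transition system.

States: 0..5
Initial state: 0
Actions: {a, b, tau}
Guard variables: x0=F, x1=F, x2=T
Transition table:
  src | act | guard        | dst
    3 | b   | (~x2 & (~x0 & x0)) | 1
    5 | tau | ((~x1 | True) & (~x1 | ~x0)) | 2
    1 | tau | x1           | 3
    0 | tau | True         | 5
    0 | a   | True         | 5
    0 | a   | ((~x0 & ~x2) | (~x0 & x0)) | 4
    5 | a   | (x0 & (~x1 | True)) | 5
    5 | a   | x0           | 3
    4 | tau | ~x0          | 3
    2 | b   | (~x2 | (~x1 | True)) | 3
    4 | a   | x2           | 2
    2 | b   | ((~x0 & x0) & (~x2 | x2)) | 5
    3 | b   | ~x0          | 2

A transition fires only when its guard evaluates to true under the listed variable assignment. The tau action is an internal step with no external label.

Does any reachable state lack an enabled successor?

Answer: DEADLOCK-FREE

Trace:
Reach set: {0,2,3,5}
  0: a→5  tau→5  [deg 2]
  2: b→3  [deg 1]
  3: b→2  [deg 1]
  5: tau→2  [deg 1]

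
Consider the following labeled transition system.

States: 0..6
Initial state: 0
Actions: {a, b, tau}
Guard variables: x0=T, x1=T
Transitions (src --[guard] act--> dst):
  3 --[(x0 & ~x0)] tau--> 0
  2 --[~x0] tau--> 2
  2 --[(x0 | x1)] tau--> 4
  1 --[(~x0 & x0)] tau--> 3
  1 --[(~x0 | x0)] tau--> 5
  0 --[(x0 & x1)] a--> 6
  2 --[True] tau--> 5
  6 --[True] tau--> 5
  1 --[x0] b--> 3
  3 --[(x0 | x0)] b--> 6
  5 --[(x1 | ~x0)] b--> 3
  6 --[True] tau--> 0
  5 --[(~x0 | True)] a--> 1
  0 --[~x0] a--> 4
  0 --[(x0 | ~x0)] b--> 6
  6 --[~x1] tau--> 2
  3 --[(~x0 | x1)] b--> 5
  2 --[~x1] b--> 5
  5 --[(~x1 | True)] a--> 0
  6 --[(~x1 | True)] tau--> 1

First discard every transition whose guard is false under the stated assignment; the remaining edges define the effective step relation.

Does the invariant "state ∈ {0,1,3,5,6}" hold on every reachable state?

Answer: INVARIANT HOLDS

Trace:
Safe = {0,1,3,5,6}
R = {0,1,3,5,6}
  0: safe
  1: safe
  3: safe
  5: safe
  6: safe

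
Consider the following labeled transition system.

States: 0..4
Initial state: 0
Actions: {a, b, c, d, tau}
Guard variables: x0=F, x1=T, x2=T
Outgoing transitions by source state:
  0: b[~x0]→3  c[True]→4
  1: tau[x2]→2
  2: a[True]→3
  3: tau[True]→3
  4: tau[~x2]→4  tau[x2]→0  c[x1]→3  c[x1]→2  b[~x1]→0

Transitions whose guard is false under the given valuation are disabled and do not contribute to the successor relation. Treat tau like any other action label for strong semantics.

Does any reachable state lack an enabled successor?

Reachable = {0,2,3,4}
  0: b→3  c→4  [2 out]
  2: a→3  [1 out]
  3: tau→3  [1 out]
  4: c→2  c→3  tau→0  [3 out]

Answer: DEADLOCK-FREE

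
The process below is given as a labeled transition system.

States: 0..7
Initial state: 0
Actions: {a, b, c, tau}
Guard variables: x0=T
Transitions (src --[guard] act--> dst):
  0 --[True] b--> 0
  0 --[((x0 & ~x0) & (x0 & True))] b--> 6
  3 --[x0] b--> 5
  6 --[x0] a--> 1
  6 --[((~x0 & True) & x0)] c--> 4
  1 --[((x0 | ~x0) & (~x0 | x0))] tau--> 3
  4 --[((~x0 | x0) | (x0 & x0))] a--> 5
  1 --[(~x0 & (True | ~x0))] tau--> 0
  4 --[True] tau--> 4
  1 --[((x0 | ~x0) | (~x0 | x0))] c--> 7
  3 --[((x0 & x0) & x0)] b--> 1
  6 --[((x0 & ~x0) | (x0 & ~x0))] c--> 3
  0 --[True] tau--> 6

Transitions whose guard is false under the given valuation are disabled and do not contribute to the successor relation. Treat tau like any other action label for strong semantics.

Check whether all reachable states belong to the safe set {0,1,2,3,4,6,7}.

Answer: INVARIANT VIOLATED at state 5

Trace:
Inv-set: {0,1,2,3,4,6,7}
Reach set: {0,1,3,5,6,7}
  0: ok
  1: ok
  3: ok
  5: VIOLATES
  6: ok
  7: ok
counterexample path to 5: tau·a·tau·b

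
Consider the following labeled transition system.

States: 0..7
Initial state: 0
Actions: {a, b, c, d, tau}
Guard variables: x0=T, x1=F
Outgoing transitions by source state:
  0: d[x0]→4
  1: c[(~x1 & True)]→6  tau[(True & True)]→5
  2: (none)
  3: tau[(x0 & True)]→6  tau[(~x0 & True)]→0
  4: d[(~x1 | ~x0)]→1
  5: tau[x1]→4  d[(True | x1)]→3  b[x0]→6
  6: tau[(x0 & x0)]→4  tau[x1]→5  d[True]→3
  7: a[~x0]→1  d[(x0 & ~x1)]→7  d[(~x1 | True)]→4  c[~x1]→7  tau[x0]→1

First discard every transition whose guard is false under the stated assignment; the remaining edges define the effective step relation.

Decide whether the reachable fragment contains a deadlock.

Answer: DEADLOCK-FREE

Analysis:
Reachable = {0,1,3,4,5,6}
  0: d→4  [1 exit(s)]
  1: c→6  tau→5  [2 exit(s)]
  3: tau→6  [1 exit(s)]
  4: d→1  [1 exit(s)]
  5: b→6  d→3  [2 exit(s)]
  6: d→3  tau→4  [2 exit(s)]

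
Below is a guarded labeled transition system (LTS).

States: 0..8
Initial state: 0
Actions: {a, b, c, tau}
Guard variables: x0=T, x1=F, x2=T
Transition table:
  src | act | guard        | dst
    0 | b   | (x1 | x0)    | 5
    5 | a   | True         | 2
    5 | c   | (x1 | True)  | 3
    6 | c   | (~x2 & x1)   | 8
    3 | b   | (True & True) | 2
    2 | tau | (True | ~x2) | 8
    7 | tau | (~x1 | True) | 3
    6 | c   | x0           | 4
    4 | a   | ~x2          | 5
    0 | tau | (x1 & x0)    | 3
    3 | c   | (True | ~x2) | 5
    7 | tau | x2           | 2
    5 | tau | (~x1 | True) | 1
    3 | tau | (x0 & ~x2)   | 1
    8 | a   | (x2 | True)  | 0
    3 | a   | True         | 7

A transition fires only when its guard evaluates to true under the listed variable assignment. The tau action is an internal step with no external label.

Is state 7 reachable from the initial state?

After dropping false guards: 12 live edges.
L0 = {0}
L1 = {5}  now seen {0,5}
L2 = {1,2,3}  now seen {0,1,2,3,5}
L3 = {7,8}  now seen {0,1,2,3,5,7,8}
Reachable = {0,1,2,3,5,7,8}
witness 7: b·c·a

Answer: REACHABLE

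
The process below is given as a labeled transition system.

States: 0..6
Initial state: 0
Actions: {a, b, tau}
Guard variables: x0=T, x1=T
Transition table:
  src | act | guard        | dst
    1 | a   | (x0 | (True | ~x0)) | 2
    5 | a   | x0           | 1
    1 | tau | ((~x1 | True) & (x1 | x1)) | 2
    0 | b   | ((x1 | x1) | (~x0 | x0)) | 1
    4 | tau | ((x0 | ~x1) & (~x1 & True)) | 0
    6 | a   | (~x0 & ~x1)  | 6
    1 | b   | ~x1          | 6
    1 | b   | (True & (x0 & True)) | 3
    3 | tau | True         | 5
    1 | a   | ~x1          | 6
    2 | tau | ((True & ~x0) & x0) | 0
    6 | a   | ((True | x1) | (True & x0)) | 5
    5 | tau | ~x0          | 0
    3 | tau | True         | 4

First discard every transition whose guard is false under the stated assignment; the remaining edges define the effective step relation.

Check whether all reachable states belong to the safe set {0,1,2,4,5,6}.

Answer: INVARIANT VIOLATED at state 3

Trace:
Allowed set {0,1,2,4,5,6}
Reach set: {0,1,2,3,4,5}
  0: ok
  1: ok
  2: ok
  3: outside
  4: ok
  5: ok
reach 3 via b·b — violates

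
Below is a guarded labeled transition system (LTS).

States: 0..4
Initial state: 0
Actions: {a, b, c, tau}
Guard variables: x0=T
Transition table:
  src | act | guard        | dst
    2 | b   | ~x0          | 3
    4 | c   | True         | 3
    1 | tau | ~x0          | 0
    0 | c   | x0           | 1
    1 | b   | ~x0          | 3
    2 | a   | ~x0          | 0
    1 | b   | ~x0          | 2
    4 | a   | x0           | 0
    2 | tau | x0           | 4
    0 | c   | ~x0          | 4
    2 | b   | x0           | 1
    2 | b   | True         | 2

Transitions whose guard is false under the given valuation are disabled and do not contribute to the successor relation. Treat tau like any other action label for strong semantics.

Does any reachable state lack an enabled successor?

Reachable = {0,1}
  0: c→1  [deg 1]
  1: ∅  [STUCK]
witness 1: c

Answer: DEADLOCK at state 1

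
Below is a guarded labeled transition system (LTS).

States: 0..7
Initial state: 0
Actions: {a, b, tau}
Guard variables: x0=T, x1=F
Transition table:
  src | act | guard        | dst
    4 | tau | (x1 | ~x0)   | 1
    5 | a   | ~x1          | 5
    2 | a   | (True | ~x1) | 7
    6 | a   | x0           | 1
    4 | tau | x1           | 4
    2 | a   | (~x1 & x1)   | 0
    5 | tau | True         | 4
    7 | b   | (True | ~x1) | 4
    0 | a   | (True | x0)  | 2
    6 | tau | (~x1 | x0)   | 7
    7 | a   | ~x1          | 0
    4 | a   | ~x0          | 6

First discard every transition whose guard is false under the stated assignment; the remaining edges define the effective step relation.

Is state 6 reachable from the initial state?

8 transition(s) survive guard evaluation.
L0 = {0}
L1 = {2}  cumulative {0,2}
L2 = {7}  cumulative {0,2,7}
L3 = {4}  cumulative {0,2,4,7}
Reach set: {0,2,4,7}

Answer: UNREACHABLE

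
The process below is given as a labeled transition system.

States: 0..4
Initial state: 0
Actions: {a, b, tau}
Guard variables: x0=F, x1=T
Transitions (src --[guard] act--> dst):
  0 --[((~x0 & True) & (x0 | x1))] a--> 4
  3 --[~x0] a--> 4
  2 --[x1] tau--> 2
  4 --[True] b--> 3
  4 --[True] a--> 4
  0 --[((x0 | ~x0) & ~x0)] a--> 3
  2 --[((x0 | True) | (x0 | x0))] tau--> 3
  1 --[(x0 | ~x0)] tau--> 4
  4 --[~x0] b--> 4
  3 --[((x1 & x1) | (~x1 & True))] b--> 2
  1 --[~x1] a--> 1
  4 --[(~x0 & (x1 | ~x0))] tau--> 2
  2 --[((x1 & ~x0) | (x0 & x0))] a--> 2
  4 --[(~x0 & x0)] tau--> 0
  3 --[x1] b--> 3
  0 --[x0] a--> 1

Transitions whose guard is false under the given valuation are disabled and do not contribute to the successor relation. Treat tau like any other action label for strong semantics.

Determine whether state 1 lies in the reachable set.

Answer: UNREACHABLE

Analysis:
After dropping false guards: 13 live edges.
Layer 0: {0}
Layer 1: {3,4}  now seen {0,3,4}
Layer 2: {2}  now seen {0,2,3,4}
R = {0,2,3,4}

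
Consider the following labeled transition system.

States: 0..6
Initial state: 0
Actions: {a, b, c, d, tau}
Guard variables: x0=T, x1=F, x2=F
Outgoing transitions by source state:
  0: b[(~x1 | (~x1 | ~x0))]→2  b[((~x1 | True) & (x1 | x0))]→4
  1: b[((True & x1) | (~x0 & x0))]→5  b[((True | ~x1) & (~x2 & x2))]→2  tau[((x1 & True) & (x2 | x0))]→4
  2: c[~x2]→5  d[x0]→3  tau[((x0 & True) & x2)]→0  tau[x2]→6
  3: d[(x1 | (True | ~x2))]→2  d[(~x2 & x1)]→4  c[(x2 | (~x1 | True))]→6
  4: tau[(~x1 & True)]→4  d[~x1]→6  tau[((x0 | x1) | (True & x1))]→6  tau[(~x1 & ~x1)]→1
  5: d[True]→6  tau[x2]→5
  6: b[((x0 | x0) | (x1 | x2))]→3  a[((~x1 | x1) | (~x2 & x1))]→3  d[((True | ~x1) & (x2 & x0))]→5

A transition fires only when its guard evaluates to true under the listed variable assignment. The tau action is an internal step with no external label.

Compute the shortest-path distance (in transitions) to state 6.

Layered search for 6:
  L0 = {0}
  L1 = {2,4}
  L2 = {1,3,5,6}
first hit 6 at d=2 via b·d

Answer: 2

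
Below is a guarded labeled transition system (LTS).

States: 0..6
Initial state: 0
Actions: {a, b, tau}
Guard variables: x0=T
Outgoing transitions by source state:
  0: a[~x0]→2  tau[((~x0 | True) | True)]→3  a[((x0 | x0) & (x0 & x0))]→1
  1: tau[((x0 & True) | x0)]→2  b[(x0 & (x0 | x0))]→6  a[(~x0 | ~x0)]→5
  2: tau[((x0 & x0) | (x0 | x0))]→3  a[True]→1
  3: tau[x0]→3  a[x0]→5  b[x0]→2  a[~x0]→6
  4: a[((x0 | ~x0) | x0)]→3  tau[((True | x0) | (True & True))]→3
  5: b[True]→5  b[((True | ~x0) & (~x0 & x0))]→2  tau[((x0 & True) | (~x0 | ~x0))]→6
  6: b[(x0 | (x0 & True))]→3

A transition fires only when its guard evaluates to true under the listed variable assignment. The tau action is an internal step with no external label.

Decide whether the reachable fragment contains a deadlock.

Answer: DEADLOCK-FREE

Working:
Reach set: {0,1,2,3,5,6}
  0: a→1  tau→3  [2 exit(s)]
  1: b→6  tau→2  [2 exit(s)]
  2: a→1  tau→3  [2 exit(s)]
  3: a→5  b→2  tau→3  [3 exit(s)]
  5: b→5  tau→6  [2 exit(s)]
  6: b→3  [1 exit(s)]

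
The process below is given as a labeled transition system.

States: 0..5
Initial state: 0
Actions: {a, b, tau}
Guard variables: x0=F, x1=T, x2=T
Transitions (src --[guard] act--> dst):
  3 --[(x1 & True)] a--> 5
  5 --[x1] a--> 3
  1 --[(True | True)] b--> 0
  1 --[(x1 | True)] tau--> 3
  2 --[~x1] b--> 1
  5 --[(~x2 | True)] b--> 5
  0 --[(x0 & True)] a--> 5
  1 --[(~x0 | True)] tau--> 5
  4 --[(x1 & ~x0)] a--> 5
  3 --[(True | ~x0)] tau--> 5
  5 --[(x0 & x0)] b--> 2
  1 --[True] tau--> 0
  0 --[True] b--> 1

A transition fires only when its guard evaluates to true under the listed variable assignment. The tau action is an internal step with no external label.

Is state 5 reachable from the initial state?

After dropping false guards: 10 live edges.
depth 0: {0}
depth 1: {1}  total {0,1}
depth 2: {3,5}  total {0,1,3,5}
R = {0,1,3,5}
trace reaching 5: b·tau

Answer: REACHABLE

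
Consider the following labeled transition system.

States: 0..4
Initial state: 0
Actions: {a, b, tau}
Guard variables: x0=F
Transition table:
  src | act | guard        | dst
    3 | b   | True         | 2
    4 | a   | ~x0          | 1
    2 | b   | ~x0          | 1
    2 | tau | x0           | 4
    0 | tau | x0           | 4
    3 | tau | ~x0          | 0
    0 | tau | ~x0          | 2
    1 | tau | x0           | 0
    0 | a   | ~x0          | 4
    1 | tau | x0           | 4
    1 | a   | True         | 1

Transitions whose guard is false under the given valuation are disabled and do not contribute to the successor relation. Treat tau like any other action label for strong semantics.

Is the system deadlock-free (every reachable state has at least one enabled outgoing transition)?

Answer: DEADLOCK-FREE

Working:
R = {0,1,2,4}
  0: a→4  tau→2  [2 exit(s)]
  1: a→1  [1 exit(s)]
  2: b→1  [1 exit(s)]
  4: a→1  [1 exit(s)]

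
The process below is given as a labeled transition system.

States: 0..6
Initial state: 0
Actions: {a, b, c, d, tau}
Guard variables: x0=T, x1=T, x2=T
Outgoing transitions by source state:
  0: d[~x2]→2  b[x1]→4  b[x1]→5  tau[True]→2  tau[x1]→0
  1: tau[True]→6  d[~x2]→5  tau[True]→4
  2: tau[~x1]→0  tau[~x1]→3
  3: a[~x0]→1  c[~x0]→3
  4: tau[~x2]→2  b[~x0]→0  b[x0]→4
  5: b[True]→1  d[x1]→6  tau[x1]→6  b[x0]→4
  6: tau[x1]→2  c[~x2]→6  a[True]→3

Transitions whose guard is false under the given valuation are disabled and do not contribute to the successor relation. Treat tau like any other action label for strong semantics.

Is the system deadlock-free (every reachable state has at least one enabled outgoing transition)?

Answer: DEADLOCK at state 2

Trace:
R = {0,1,2,3,4,5,6}
  0: b→4  b→5  tau→0  tau→2  [4 exit(s)]
  1: tau→4  tau→6  [2 exit(s)]
  2: ∅  [STUCK]
  3: ∅  [STUCK]
  4: b→4  [1 exit(s)]
  5: b→1  b→4  d→6  tau→6  [4 exit(s)]
  6: a→3  tau→2  [2 exit(s)]
Path to 2: tau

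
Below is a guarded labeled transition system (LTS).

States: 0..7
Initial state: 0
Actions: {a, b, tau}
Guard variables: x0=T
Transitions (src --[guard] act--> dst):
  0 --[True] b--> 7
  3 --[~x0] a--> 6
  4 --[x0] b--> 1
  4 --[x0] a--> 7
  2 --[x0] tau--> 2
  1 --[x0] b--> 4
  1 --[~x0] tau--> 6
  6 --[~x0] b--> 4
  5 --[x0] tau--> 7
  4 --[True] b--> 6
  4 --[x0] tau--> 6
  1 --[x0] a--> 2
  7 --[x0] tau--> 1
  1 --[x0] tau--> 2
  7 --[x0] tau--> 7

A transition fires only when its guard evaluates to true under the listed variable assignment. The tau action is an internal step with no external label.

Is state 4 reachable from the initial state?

12 transition(s) survive guard evaluation.
Layer 0: {0}
Layer 1: {7}  cumulative {0,7}
Layer 2: {1}  cumulative {0,1,7}
Layer 3: {2,4}  cumulative {0,1,2,4,7}
Layer 4: {6}  cumulative {0,1,2,4,6,7}
Reach set: {0,1,2,4,6,7}
trace reaching 4: b·tau·b

Answer: REACHABLE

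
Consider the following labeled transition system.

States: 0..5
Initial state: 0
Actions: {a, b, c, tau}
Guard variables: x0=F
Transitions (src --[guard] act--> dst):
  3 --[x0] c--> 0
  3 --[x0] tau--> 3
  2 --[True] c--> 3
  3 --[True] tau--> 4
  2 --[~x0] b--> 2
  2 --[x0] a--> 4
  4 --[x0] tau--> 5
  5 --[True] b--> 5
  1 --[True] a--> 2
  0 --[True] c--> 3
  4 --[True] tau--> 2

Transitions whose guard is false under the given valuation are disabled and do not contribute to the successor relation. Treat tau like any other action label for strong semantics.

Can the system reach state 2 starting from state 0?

Answer: REACHABLE

Working:
After dropping false guards: 7 live edges.
L0 = {0}
L1 = {3}  now seen {0,3}
L2 = {4}  now seen {0,3,4}
L3 = {2}  now seen {0,2,3,4}
R = {0,2,3,4}
Path to 2: c·tau·tau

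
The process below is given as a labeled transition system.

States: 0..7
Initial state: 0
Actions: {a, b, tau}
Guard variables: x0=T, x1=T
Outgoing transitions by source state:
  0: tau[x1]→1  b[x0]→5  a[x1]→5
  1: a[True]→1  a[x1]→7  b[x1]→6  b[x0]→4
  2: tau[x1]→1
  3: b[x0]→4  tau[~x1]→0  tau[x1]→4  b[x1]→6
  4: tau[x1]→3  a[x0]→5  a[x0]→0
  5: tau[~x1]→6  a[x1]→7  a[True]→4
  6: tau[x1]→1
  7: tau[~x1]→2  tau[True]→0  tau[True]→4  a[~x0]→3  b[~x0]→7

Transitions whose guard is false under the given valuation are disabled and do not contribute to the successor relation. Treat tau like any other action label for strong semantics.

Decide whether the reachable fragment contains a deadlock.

Answer: DEADLOCK-FREE

Analysis:
R = {0,1,3,4,5,6,7}
  0: a→5  b→5  tau→1  [3 exit(s)]
  1: a→1  a→7  b→4  b→6  [4 exit(s)]
  3: b→4  b→6  tau→4  [3 exit(s)]
  4: a→0  a→5  tau→3  [3 exit(s)]
  5: a→4  a→7  [2 exit(s)]
  6: tau→1  [1 exit(s)]
  7: tau→0  tau→4  [2 exit(s)]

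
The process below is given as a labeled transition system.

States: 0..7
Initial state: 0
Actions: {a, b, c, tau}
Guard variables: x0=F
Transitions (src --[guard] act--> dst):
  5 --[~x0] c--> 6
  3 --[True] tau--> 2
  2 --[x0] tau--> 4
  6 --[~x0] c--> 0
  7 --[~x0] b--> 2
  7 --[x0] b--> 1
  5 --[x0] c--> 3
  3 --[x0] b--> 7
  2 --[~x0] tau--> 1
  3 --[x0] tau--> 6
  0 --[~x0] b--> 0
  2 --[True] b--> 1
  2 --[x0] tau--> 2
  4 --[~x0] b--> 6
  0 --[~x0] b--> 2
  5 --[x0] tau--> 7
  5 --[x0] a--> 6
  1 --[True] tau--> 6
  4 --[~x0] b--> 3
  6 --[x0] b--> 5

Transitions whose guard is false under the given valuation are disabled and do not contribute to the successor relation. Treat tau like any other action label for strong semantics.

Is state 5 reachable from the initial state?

Answer: UNREACHABLE

Trace:
Guard filter leaves 11 enabled edge(s).
depth 0: {0}
depth 1: {2}  cumulative {0,2}
depth 2: {1}  cumulative {0,1,2}
depth 3: {6}  cumulative {0,1,2,6}
Reachable = {0,1,2,6}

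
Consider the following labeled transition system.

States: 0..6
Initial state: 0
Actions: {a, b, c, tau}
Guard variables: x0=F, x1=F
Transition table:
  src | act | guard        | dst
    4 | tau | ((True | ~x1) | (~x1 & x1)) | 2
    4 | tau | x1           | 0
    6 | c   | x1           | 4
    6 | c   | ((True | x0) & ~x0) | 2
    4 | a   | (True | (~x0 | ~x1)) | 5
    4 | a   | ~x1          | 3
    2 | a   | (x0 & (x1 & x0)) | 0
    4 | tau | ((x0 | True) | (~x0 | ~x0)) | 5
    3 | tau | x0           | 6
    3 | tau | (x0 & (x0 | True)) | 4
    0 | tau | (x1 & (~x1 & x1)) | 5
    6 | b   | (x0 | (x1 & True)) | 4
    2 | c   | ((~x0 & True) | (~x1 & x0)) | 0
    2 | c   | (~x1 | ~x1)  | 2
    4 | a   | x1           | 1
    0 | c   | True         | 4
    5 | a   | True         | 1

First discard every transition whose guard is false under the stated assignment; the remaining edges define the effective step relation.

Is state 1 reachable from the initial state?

Answer: REACHABLE

Trace:
Guard filter leaves 9 enabled edge(s).
Layer 0: {0}
Layer 1: {4}  cumulative {0,4}
Layer 2: {2,3,5}  cumulative {0,2,3,4,5}
Layer 3: {1}  cumulative {0,1,2,3,4,5}
R = {0,1,2,3,4,5}
witness 1: c·tau·a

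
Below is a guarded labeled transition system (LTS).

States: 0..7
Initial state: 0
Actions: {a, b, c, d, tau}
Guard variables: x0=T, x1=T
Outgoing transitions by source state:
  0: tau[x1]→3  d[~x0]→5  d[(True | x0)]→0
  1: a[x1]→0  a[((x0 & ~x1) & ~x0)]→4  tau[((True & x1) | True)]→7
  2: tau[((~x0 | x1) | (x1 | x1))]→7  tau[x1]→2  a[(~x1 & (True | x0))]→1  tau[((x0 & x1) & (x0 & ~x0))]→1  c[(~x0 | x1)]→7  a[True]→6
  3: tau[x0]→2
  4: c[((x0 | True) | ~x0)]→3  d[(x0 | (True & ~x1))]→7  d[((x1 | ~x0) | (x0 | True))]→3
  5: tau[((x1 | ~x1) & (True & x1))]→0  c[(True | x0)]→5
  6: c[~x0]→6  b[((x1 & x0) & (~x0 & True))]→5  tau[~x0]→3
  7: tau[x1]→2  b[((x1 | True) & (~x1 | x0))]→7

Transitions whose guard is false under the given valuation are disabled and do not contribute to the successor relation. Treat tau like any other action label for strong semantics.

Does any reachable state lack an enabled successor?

R = {0,2,3,6,7}
  0: d→0  tau→3  [2 exit(s)]
  2: a→6  c→7  tau→2  tau→7  [4 exit(s)]
  3: tau→2  [1 exit(s)]
  6: ∅  [no exit]
  7: b→7  tau→2  [2 exit(s)]
trace reaching 6: tau·tau·a

Answer: DEADLOCK at state 6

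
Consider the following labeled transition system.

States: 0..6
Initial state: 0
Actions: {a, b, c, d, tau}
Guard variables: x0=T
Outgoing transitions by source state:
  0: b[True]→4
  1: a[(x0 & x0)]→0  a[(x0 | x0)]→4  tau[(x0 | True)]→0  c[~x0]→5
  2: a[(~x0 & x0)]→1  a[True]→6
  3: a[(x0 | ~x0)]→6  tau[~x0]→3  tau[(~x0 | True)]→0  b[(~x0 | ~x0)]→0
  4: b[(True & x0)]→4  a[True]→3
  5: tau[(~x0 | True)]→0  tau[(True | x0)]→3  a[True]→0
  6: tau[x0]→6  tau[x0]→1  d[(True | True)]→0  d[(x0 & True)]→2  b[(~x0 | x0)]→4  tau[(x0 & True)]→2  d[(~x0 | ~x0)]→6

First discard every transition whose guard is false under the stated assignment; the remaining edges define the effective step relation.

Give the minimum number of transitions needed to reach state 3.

Answer: 2

Analysis:
Breadth-first toward 3:
  L0 = {0}
  L1 = {4}
  L2 = {3}
depth(3)=2, e.g. b·a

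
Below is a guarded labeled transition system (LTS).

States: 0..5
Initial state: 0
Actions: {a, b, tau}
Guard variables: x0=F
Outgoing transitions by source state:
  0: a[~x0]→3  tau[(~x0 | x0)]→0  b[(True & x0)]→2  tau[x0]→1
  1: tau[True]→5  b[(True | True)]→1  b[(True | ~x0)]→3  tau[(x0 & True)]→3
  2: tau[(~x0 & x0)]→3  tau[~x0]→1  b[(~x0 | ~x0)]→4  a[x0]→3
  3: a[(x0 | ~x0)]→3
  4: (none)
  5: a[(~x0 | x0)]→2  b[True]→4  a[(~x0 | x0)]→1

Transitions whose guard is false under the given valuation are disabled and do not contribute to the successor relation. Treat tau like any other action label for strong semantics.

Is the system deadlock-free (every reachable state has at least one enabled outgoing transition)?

Reachable = {0,3}
  0: a→3  tau→0  [deg 2]
  3: a→3  [deg 1]

Answer: DEADLOCK-FREE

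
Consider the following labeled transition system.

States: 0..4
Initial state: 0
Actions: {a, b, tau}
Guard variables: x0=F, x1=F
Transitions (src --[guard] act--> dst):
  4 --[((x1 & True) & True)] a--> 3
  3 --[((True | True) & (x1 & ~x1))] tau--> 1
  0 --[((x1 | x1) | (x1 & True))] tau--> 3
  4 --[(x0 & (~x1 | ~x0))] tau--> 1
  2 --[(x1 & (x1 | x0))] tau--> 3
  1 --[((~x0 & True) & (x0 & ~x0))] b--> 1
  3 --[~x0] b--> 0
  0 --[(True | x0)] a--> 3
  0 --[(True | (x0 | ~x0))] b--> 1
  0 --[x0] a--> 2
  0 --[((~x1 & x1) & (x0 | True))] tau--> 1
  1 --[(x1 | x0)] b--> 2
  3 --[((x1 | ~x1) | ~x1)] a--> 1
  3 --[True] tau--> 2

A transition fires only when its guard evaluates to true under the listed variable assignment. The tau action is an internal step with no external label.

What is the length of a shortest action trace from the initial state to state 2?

Answer: 2

Working:
BFS to 2:
  depth 0: {0}
  depth 1: {1,3}
  depth 2: {2}
depth(2)=2, e.g. a·tau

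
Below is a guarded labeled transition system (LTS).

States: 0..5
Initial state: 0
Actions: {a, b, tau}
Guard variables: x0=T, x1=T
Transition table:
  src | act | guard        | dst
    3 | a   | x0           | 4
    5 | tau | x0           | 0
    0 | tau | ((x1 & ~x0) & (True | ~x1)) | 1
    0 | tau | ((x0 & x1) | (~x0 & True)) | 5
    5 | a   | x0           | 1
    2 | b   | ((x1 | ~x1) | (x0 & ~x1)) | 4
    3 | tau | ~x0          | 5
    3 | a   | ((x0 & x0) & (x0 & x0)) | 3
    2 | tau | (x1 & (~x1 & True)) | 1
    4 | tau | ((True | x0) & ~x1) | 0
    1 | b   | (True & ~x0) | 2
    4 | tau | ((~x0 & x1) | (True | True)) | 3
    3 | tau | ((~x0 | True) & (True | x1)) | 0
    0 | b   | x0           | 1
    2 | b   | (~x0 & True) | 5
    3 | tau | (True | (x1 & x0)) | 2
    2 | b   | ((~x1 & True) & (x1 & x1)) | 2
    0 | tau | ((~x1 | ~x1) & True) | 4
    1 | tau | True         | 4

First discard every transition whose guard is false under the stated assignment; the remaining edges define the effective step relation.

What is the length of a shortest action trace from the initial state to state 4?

Layered search for 4:
  depth 0: {0}
  depth 1: {1,5}
  depth 2: {4}
4 enters at depth 2; path b·tau

Answer: 2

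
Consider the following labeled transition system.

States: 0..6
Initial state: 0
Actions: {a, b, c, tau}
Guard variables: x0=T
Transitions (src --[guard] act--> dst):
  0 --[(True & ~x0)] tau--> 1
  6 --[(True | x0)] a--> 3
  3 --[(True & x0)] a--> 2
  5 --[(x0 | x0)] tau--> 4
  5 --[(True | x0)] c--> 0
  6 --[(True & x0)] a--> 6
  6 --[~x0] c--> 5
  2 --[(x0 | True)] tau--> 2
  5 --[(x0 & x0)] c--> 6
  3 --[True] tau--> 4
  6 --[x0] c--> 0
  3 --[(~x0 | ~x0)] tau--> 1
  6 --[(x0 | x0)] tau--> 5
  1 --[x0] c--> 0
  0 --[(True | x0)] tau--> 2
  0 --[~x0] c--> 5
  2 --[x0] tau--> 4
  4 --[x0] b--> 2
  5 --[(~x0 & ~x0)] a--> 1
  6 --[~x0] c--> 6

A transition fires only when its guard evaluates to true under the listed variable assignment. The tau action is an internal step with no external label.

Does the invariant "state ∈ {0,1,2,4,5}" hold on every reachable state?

Answer: INVARIANT HOLDS

Trace:
Allowed set {0,1,2,4,5}
Reach set: {0,2,4}
  0: safe
  2: safe
  4: safe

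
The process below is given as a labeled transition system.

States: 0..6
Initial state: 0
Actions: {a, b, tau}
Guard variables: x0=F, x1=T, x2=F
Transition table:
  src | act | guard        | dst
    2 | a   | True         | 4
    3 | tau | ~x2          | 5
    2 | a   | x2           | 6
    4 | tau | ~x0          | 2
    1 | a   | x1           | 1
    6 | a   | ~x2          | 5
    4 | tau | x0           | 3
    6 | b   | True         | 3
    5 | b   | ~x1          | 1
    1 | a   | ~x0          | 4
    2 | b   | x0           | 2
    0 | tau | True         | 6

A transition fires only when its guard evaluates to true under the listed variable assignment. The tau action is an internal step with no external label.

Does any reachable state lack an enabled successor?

Answer: DEADLOCK at state 5

Analysis:
Reachable = {0,3,5,6}
  0: tau→6  [1 exit(s)]
  3: tau→5  [1 exit(s)]
  5: ∅  [deadlock]
  6: a→5  b→3  [2 exit(s)]
witness 5: tau·a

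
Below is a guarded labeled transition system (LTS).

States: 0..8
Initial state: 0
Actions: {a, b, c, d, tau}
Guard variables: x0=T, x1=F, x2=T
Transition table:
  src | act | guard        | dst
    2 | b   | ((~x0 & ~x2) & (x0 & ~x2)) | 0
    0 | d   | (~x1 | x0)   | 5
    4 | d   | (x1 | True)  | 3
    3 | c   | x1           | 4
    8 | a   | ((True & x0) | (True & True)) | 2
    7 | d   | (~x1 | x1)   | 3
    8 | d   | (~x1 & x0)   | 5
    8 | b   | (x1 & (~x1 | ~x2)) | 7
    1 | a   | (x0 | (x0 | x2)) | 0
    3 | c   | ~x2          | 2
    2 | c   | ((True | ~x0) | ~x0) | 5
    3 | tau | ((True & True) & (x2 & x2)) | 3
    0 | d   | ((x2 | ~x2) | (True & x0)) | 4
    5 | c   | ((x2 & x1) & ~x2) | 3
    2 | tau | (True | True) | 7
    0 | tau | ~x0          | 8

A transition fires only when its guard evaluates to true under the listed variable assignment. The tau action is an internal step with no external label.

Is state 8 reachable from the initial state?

Answer: UNREACHABLE

Working:
Guard filter leaves 10 enabled edge(s).
L0 = {0}
L1 = {4,5}  cumulative {0,4,5}
L2 = {3}  cumulative {0,3,4,5}
Reachable = {0,3,4,5}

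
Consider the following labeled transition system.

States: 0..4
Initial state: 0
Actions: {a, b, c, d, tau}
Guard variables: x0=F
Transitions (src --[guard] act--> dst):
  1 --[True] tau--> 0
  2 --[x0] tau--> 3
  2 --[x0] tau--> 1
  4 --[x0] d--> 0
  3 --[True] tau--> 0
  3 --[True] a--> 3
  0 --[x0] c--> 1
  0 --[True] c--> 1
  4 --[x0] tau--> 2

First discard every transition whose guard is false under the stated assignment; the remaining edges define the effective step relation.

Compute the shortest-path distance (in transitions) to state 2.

Breadth-first toward 2:
  Layer 0: {0}
  Layer 1: {1}
2 never appears.

Answer: UNREACHABLE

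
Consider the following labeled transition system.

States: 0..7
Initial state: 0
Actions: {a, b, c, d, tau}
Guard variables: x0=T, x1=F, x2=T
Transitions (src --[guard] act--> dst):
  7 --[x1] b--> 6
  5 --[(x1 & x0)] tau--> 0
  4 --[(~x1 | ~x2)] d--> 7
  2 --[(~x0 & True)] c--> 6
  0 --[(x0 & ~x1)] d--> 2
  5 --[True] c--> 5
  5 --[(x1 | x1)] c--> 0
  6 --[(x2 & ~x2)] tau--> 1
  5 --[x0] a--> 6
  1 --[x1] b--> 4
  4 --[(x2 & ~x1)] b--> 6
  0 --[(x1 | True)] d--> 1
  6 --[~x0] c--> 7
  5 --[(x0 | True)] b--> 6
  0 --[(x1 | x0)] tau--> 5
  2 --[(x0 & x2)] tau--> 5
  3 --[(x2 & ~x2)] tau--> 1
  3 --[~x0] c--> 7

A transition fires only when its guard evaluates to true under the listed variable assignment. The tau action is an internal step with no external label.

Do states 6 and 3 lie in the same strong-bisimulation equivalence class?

Refine partition for ~:
  π0 = {{0,1,2,3,4,5,6,7}}
  π1 = {{0},{1,3,6,7},{2},{4},{5}}
5 equivalence class(es) (converged in 2)
6∈{1,3,6,7}, 3∈{1,3,6,7}

Answer: BISIMILAR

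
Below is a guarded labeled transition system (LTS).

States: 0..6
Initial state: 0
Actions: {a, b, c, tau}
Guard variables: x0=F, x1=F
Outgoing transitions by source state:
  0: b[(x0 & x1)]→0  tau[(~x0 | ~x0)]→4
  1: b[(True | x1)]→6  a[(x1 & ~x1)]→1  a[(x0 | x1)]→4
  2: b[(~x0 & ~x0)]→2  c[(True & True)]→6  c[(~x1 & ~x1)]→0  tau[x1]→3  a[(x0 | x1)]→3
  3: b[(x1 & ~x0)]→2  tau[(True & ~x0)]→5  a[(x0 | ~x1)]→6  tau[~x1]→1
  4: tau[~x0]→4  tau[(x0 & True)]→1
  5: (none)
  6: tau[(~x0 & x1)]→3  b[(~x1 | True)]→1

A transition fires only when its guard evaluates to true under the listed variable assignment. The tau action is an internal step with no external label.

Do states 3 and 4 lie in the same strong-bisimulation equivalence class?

Compute ~ classes (split until stable):
  round 0: {{0,1,2,3,4,5,6}}
  round 1: {{0,4},{1,6},{2},{3},{5}}
Fixed point at round 2; 5 class(es).
[3]={3}  [4]={0,4}

Answer: NOT BISIMILAR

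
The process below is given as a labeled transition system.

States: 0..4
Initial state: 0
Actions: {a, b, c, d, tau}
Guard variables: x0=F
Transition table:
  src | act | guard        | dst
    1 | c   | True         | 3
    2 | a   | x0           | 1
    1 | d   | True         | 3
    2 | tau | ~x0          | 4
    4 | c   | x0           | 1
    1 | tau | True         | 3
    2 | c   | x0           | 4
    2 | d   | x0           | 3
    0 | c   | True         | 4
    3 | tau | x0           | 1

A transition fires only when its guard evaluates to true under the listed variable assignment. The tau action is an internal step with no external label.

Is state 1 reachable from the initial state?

Answer: UNREACHABLE

Trace:
Guard filter leaves 5 enabled edge(s).
depth 0: {0}
depth 1: {4}  cumulative {0,4}
Reach set: {0,4}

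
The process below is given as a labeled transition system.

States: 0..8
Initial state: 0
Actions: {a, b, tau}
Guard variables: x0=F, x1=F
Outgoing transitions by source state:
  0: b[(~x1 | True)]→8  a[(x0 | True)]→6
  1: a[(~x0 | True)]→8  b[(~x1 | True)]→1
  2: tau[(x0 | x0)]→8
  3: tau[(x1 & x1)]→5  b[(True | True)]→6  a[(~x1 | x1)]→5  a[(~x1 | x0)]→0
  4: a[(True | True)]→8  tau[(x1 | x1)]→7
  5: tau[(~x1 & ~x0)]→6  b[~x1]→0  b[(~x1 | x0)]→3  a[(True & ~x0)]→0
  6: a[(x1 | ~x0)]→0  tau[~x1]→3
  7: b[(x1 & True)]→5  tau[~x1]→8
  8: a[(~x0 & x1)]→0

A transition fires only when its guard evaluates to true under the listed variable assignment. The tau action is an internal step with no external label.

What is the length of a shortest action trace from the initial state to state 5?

Answer: 3

Working:
BFS to 5:
  Layer 0: {0}
  Layer 1: {6,8}
  Layer 2: {3}
  Layer 3: {5}
first hit 5 at d=3 via a·tau·a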